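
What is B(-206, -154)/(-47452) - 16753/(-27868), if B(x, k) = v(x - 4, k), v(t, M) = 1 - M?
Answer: 98830477/165299042 ≈ 0.59789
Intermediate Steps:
B(x, k) = 1 - k
B(-206, -154)/(-47452) - 16753/(-27868) = (1 - 1*(-154))/(-47452) - 16753/(-27868) = (1 + 154)*(-1/47452) - 16753*(-1/27868) = 155*(-1/47452) + 16753/27868 = -155/47452 + 16753/27868 = 98830477/165299042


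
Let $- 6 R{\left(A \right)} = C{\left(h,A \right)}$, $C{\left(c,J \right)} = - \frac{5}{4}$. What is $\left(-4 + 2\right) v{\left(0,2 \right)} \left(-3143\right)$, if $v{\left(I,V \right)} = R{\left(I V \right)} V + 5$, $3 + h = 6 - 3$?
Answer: $\frac{204295}{6} \approx 34049.0$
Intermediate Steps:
$h = 0$ ($h = -3 + \left(6 - 3\right) = -3 + 3 = 0$)
$C{\left(c,J \right)} = - \frac{5}{4}$ ($C{\left(c,J \right)} = \left(-5\right) \frac{1}{4} = - \frac{5}{4}$)
$R{\left(A \right)} = \frac{5}{24}$ ($R{\left(A \right)} = \left(- \frac{1}{6}\right) \left(- \frac{5}{4}\right) = \frac{5}{24}$)
$v{\left(I,V \right)} = 5 + \frac{5 V}{24}$ ($v{\left(I,V \right)} = \frac{5 V}{24} + 5 = 5 + \frac{5 V}{24}$)
$\left(-4 + 2\right) v{\left(0,2 \right)} \left(-3143\right) = \left(-4 + 2\right) \left(5 + \frac{5}{24} \cdot 2\right) \left(-3143\right) = - 2 \left(5 + \frac{5}{12}\right) \left(-3143\right) = \left(-2\right) \frac{65}{12} \left(-3143\right) = \left(- \frac{65}{6}\right) \left(-3143\right) = \frac{204295}{6}$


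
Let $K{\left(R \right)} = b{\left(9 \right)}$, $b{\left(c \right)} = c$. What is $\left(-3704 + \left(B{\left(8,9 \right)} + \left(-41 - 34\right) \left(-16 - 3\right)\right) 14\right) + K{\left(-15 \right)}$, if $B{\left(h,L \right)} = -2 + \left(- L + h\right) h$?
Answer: $16115$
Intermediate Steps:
$K{\left(R \right)} = 9$
$B{\left(h,L \right)} = -2 + h \left(h - L\right)$ ($B{\left(h,L \right)} = -2 + \left(h - L\right) h = -2 + h \left(h - L\right)$)
$\left(-3704 + \left(B{\left(8,9 \right)} + \left(-41 - 34\right) \left(-16 - 3\right)\right) 14\right) + K{\left(-15 \right)} = \left(-3704 + \left(\left(-2 + 8^{2} - 9 \cdot 8\right) + \left(-41 - 34\right) \left(-16 - 3\right)\right) 14\right) + 9 = \left(-3704 + \left(\left(-2 + 64 - 72\right) - -1425\right) 14\right) + 9 = \left(-3704 + \left(-10 + 1425\right) 14\right) + 9 = \left(-3704 + 1415 \cdot 14\right) + 9 = \left(-3704 + 19810\right) + 9 = 16106 + 9 = 16115$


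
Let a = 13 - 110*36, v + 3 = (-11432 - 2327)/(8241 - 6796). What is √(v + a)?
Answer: I*√28607545/85 ≈ 62.925*I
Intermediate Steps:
v = -18094/1445 (v = -3 + (-11432 - 2327)/(8241 - 6796) = -3 - 13759/1445 = -18094/1445 ≈ -12.522)
a = -3947 (a = 13 - 3960 = -3947)
√(v + a) = √(-18094/1445 - 3947) = √(-5721509/1445) = I*√28607545/85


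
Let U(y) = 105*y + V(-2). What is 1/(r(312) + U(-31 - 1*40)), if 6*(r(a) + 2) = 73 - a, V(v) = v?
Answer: -6/44993 ≈ -0.00013335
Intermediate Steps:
r(a) = 61/6 - a/6 (r(a) = -2 + (73 - a)/6 = -2 + (73/6 - a/6) = 61/6 - a/6)
U(y) = -2 + 105*y (U(y) = 105*y - 2 = -2 + 105*y)
1/(r(312) + U(-31 - 1*40)) = 1/((61/6 - 1/6*312) + (-2 + 105*(-31 - 1*40))) = 1/((61/6 - 52) + (-2 + 105*(-31 - 40))) = 1/(-251/6 + (-2 + 105*(-71))) = 1/(-251/6 + (-2 - 7455)) = 1/(-251/6 - 7457) = 1/(-44993/6) = -6/44993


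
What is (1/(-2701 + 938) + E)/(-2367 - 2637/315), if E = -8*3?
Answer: 1480955/146572294 ≈ 0.010104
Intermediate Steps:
E = -24
(1/(-2701 + 938) + E)/(-2367 - 2637/315) = (1/(-2701 + 938) - 24)/(-2367 - 2637/315) = (1/(-1763) - 24)/(-2367 - 2637*1/315) = (-1/1763 - 24)/(-2367 - 293/35) = -42313/(1763*(-83138/35)) = -42313/1763*(-35/83138) = 1480955/146572294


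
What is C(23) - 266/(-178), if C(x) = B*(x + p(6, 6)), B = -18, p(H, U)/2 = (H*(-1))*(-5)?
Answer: -132833/89 ≈ -1492.5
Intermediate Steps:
p(H, U) = 10*H (p(H, U) = 2*((H*(-1))*(-5)) = 2*(-H*(-5)) = 2*(5*H) = 10*H)
C(x) = -1080 - 18*x (C(x) = -18*(x + 10*6) = -18*(x + 60) = -18*(60 + x) = -1080 - 18*x)
C(23) - 266/(-178) = (-1080 - 18*23) - 266/(-178) = (-1080 - 414) - 266*(-1)/178 = -1494 - 1*(-133/89) = -1494 + 133/89 = -132833/89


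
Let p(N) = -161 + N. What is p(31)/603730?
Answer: -13/60373 ≈ -0.00021533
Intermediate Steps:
p(31)/603730 = (-161 + 31)/603730 = -130*1/603730 = -13/60373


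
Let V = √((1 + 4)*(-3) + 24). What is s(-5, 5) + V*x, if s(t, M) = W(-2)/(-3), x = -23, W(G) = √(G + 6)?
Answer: -209/3 ≈ -69.667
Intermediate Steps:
W(G) = √(6 + G)
s(t, M) = -⅔ (s(t, M) = √(6 - 2)/(-3) = √4*(-⅓) = 2*(-⅓) = -⅔)
V = 3 (V = √(5*(-3) + 24) = √(-15 + 24) = √9 = 3)
s(-5, 5) + V*x = -⅔ + 3*(-23) = -⅔ - 69 = -209/3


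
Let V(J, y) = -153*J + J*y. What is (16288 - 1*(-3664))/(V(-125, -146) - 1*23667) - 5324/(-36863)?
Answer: 202117992/126329501 ≈ 1.5999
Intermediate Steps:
(16288 - 1*(-3664))/(V(-125, -146) - 1*23667) - 5324/(-36863) = (16288 - 1*(-3664))/(-125*(-153 - 146) - 1*23667) - 5324/(-36863) = (16288 + 3664)/(-125*(-299) - 23667) - 5324*(-1/36863) = 19952/(37375 - 23667) + 5324/36863 = 19952/13708 + 5324/36863 = 19952*(1/13708) + 5324/36863 = 4988/3427 + 5324/36863 = 202117992/126329501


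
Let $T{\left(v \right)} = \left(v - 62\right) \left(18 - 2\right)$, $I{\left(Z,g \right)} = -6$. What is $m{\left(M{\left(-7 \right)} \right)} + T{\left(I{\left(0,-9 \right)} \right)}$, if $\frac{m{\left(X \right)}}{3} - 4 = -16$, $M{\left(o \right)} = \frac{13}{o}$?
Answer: $-1124$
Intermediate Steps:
$m{\left(X \right)} = -36$ ($m{\left(X \right)} = 12 + 3 \left(-16\right) = 12 - 48 = -36$)
$T{\left(v \right)} = -992 + 16 v$ ($T{\left(v \right)} = \left(-62 + v\right) 16 = -992 + 16 v$)
$m{\left(M{\left(-7 \right)} \right)} + T{\left(I{\left(0,-9 \right)} \right)} = -36 + \left(-992 + 16 \left(-6\right)\right) = -36 - 1088 = -1124$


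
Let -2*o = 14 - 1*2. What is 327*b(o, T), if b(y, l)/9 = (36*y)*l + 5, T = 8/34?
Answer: -2292597/17 ≈ -1.3486e+5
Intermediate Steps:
T = 4/17 (T = 8*(1/34) = 4/17 ≈ 0.23529)
o = -6 (o = -(14 - 1*2)/2 = -(14 - 2)/2 = -½*12 = -6)
b(y, l) = 45 + 324*l*y (b(y, l) = 9*((36*y)*l + 5) = 9*(36*l*y + 5) = 9*(5 + 36*l*y) = 45 + 324*l*y)
327*b(o, T) = 327*(45 + 324*(4/17)*(-6)) = 327*(45 - 7776/17) = 327*(-7011/17) = -2292597/17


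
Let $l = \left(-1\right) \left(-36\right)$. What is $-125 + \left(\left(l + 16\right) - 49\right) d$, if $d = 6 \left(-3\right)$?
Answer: $-179$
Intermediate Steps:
$d = -18$
$l = 36$
$-125 + \left(\left(l + 16\right) - 49\right) d = -125 + \left(\left(36 + 16\right) - 49\right) \left(-18\right) = -125 + \left(52 - 49\right) \left(-18\right) = -125 + 3 \left(-18\right) = -125 - 54 = -179$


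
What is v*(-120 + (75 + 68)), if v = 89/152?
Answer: 2047/152 ≈ 13.467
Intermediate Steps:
v = 89/152 (v = 89*(1/152) = 89/152 ≈ 0.58553)
v*(-120 + (75 + 68)) = 89*(-120 + (75 + 68))/152 = 89*(-120 + 143)/152 = (89/152)*23 = 2047/152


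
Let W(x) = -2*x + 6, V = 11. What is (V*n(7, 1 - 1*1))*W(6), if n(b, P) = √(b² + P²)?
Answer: -462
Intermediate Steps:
n(b, P) = √(P² + b²)
W(x) = 6 - 2*x
(V*n(7, 1 - 1*1))*W(6) = (11*√((1 - 1*1)² + 7²))*(6 - 2*6) = (11*√((1 - 1)² + 49))*(6 - 12) = (11*√(0² + 49))*(-6) = (11*√(0 + 49))*(-6) = (11*√49)*(-6) = (11*7)*(-6) = 77*(-6) = -462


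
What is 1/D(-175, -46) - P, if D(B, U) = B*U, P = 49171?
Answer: -395826549/8050 ≈ -49171.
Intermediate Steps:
1/D(-175, -46) - P = 1/(-175*(-46)) - 1*49171 = 1/8050 - 49171 = -395826549/8050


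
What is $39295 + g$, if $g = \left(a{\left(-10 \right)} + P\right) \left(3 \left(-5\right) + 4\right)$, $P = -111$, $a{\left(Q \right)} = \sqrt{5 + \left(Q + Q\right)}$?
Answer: $40516 - 11 i \sqrt{15} \approx 40516.0 - 42.603 i$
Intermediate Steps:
$a{\left(Q \right)} = \sqrt{5 + 2 Q}$
$g = 1221 - 11 i \sqrt{15}$ ($g = \left(\sqrt{5 + 2 \left(-10\right)} - 111\right) \left(3 \left(-5\right) + 4\right) = \left(\sqrt{5 - 20} - 111\right) \left(-15 + 4\right) = \left(\sqrt{-15} - 111\right) \left(-11\right) = \left(i \sqrt{15} - 111\right) \left(-11\right) = \left(-111 + i \sqrt{15}\right) \left(-11\right) = 1221 - 11 i \sqrt{15} \approx 1221.0 - 42.603 i$)
$39295 + g = 39295 + \left(1221 - 11 i \sqrt{15}\right) = 40516 - 11 i \sqrt{15}$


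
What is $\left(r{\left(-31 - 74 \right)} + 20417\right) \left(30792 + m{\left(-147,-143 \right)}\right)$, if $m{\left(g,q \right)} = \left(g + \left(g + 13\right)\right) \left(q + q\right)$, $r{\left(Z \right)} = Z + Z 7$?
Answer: $2176140166$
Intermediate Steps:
$r{\left(Z \right)} = 8 Z$ ($r{\left(Z \right)} = Z + 7 Z = 8 Z$)
$m{\left(g,q \right)} = 2 q \left(13 + 2 g\right)$ ($m{\left(g,q \right)} = \left(g + \left(13 + g\right)\right) 2 q = \left(13 + 2 g\right) 2 q = 2 q \left(13 + 2 g\right)$)
$\left(r{\left(-31 - 74 \right)} + 20417\right) \left(30792 + m{\left(-147,-143 \right)}\right) = \left(8 \left(-31 - 74\right) + 20417\right) \left(30792 + 2 \left(-143\right) \left(13 + 2 \left(-147\right)\right)\right) = \left(8 \left(-31 - 74\right) + 20417\right) \left(30792 + 2 \left(-143\right) \left(13 - 294\right)\right) = \left(8 \left(-105\right) + 20417\right) \left(30792 + 2 \left(-143\right) \left(-281\right)\right) = \left(-840 + 20417\right) \left(30792 + 80366\right) = 19577 \cdot 111158 = 2176140166$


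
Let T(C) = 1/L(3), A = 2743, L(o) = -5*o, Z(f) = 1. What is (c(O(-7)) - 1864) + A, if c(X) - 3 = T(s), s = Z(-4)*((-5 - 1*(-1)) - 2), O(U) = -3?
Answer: 13229/15 ≈ 881.93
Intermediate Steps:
s = -6 (s = 1*((-5 - 1*(-1)) - 2) = 1*((-5 + 1) - 2) = 1*(-4 - 2) = 1*(-6) = -6)
T(C) = -1/15 (T(C) = 1/(-5*3) = 1/(-15) = -1/15)
c(X) = 44/15 (c(X) = 3 - 1/15 = 44/15)
(c(O(-7)) - 1864) + A = (44/15 - 1864) + 2743 = -27916/15 + 2743 = 13229/15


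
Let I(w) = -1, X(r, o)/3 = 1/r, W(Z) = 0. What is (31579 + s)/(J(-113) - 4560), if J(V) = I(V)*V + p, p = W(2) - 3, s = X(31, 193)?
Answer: -489476/68975 ≈ -7.0964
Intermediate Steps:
X(r, o) = 3/r
s = 3/31 ≈ 0.096774
p = -3 (p = 0 - 3 = -3)
J(V) = -3 - V (J(V) = -V - 3 = -3 - V)
(31579 + s)/(J(-113) - 4560) = (31579 + 3/31)/((-3 - 1*(-113)) - 4560) = 978952/(31*((-3 + 113) - 4560)) = 978952/(31*(110 - 4560)) = (978952/31)/(-4450) = (978952/31)*(-1/4450) = -489476/68975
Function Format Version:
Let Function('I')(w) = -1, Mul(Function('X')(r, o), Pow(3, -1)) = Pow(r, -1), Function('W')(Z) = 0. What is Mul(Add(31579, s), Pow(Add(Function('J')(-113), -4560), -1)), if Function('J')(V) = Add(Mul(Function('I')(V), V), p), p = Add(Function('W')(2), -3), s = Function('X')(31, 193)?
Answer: Rational(-489476, 68975) ≈ -7.0964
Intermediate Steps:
Function('X')(r, o) = Mul(3, Pow(r, -1))
s = Rational(3, 31) (s = Mul(3, Pow(31, -1)) = Mul(3, Rational(1, 31)) = Rational(3, 31) ≈ 0.096774)
p = -3 (p = Add(0, -3) = -3)
Function('J')(V) = Add(-3, Mul(-1, V)) (Function('J')(V) = Add(Mul(-1, V), -3) = Add(-3, Mul(-1, V)))
Mul(Add(31579, s), Pow(Add(Function('J')(-113), -4560), -1)) = Mul(Add(31579, Rational(3, 31)), Pow(Add(Add(-3, Mul(-1, -113)), -4560), -1)) = Mul(Rational(978952, 31), Pow(Add(Add(-3, 113), -4560), -1)) = Mul(Rational(978952, 31), Pow(Add(110, -4560), -1)) = Mul(Rational(978952, 31), Pow(-4450, -1)) = Mul(Rational(978952, 31), Rational(-1, 4450)) = Rational(-489476, 68975)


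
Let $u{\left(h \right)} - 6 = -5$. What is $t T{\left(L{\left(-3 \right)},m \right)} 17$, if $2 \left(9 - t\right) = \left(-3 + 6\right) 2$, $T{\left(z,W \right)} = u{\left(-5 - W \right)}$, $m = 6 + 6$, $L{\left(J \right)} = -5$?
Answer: $102$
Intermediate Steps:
$m = 12$
$u{\left(h \right)} = 1$ ($u{\left(h \right)} = 6 - 5 = 1$)
$T{\left(z,W \right)} = 1$
$t = 6$ ($t = 9 - \frac{\left(-3 + 6\right) 2}{2} = 9 - \frac{3 \cdot 2}{2} = 9 - 3 = 6$)
$t T{\left(L{\left(-3 \right)},m \right)} 17 = 6 \cdot 1 \cdot 17 = 6 \cdot 17 = 102$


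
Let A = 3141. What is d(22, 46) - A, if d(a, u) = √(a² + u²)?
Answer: -3141 + 10*√26 ≈ -3090.0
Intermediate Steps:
d(22, 46) - A = √(22² + 46²) - 1*3141 = √(484 + 2116) - 3141 = √2600 - 3141 = 10*√26 - 3141 = -3141 + 10*√26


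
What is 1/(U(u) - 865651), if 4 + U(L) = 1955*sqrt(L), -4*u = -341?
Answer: -692524/599226201115 - 782*sqrt(341)/599226201115 ≈ -1.1798e-6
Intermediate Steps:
u = 341/4 (u = -1/4*(-341) = 341/4 ≈ 85.250)
U(L) = -4 + 1955*sqrt(L)
1/(U(u) - 865651) = 1/((-4 + 1955*sqrt(341/4)) - 865651) = 1/((-4 + 1955*(sqrt(341)/2)) - 865651) = 1/((-4 + 1955*sqrt(341)/2) - 865651) = 1/(-865655 + 1955*sqrt(341)/2)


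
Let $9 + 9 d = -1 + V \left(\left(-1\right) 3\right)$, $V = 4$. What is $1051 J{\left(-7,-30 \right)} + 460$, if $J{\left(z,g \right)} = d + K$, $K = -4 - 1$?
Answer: $- \frac{66277}{9} \approx -7364.1$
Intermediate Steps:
$d = - \frac{22}{9}$ ($d = -1 + \frac{-1 + 4 \left(\left(-1\right) 3\right)}{9} = -1 + \frac{-1 + 4 \left(-3\right)}{9} = -1 + \frac{-1 - 12}{9} = -1 + \frac{1}{9} \left(-13\right) = -1 - \frac{13}{9} = - \frac{22}{9} \approx -2.4444$)
$K = -5$
$J{\left(z,g \right)} = - \frac{67}{9}$ ($J{\left(z,g \right)} = - \frac{22}{9} - 5 = - \frac{67}{9}$)
$1051 J{\left(-7,-30 \right)} + 460 = 1051 \left(- \frac{67}{9}\right) + 460 = - \frac{70417}{9} + 460 = - \frac{66277}{9}$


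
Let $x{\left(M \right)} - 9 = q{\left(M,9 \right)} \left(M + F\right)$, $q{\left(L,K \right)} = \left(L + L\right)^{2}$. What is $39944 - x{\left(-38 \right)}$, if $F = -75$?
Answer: $692623$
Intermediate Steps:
$q{\left(L,K \right)} = 4 L^{2}$ ($q{\left(L,K \right)} = \left(2 L\right)^{2} = 4 L^{2}$)
$x{\left(M \right)} = 9 + 4 M^{2} \left(-75 + M\right)$ ($x{\left(M \right)} = 9 + 4 M^{2} \left(M - 75\right) = 9 + 4 M^{2} \left(-75 + M\right)$)
$39944 - x{\left(-38 \right)} = 39944 - \left(9 - 300 \left(-38\right)^{2} + 4 \left(-38\right)^{3}\right) = 39944 - \left(9 - 433200 + 4 \left(-54872\right)\right) = 39944 - \left(9 - 433200 - 219488\right) = 39944 - -652679 = 39944 + 652679 = 692623$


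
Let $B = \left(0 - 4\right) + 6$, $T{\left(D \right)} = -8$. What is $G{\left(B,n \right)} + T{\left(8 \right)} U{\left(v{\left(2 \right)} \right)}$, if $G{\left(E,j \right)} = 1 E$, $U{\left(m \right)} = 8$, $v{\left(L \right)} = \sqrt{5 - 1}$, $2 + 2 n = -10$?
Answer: $-62$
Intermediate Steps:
$n = -6$ ($n = -1 + \frac{1}{2} \left(-10\right) = -1 - 5 = -6$)
$v{\left(L \right)} = 2$ ($v{\left(L \right)} = \sqrt{4} = 2$)
$B = 2$ ($B = -4 + 6 = 2$)
$G{\left(E,j \right)} = E$
$G{\left(B,n \right)} + T{\left(8 \right)} U{\left(v{\left(2 \right)} \right)} = 2 - 64 = -62$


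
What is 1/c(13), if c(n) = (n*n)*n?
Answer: 1/2197 ≈ 0.00045517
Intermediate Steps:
c(n) = n³ (c(n) = n²*n = n³)
1/c(13) = 1/(13³) = 1/2197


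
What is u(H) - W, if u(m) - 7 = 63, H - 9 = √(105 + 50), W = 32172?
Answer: -32102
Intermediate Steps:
H = 9 + √155 (H = 9 + √(105 + 50) = 9 + √155 ≈ 21.450)
u(m) = 70 (u(m) = 7 + 63 = 70)
u(H) - W = 70 - 1*32172 = 70 - 32172 = -32102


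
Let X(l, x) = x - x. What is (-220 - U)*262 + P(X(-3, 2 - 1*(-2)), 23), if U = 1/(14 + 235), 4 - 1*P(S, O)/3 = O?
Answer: -14366815/249 ≈ -57698.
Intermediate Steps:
X(l, x) = 0
P(S, O) = 12 - 3*O
U = 1/249 ≈ 0.0040161
(-220 - U)*262 + P(X(-3, 2 - 1*(-2)), 23) = (-220 - 1*1/249)*262 + (12 - 3*23) = (-220 - 1/249)*262 + (12 - 69) = -54781/249*262 - 57 = -14352622/249 - 57 = -14366815/249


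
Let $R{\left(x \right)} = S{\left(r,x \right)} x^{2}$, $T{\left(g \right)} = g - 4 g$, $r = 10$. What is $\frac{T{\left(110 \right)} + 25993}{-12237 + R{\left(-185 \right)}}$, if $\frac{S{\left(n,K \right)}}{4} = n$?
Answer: $\frac{25663}{1356763} \approx 0.018915$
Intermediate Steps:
$S{\left(n,K \right)} = 4 n$
$T{\left(g \right)} = - 3 g$
$R{\left(x \right)} = 40 x^{2}$ ($R{\left(x \right)} = 4 \cdot 10 x^{2} = 40 x^{2}$)
$\frac{T{\left(110 \right)} + 25993}{-12237 + R{\left(-185 \right)}} = \frac{\left(-3\right) 110 + 25993}{-12237 + 40 \left(-185\right)^{2}} = \frac{-330 + 25993}{-12237 + 40 \cdot 34225} = \frac{25663}{-12237 + 1369000} = \frac{25663}{1356763}$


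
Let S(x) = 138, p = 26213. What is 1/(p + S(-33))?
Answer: 1/26351 ≈ 3.7949e-5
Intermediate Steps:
1/(p + S(-33)) = 1/(26213 + 138) = 1/26351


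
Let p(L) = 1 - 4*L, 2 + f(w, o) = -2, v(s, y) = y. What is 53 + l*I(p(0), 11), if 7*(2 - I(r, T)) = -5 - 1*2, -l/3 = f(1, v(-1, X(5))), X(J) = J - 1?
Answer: 89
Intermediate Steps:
X(J) = -1 + J
f(w, o) = -4 (f(w, o) = -2 - 2 = -4)
l = 12 (l = -3*(-4) = 12)
I(r, T) = 3 (I(r, T) = 2 - (-5 - 1*2)/7 = 2 - (-5 - 2)/7 = 2 - ⅐*(-7) = 2 + 1 = 3)
53 + l*I(p(0), 11) = 53 + 12*3 = 53 + 36 = 89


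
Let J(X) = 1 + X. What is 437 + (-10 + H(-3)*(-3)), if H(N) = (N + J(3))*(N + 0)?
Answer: 436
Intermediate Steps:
H(N) = N*(4 + N) (H(N) = (N + (1 + 3))*(N + 0) = (N + 4)*N = (4 + N)*N = N*(4 + N))
437 + (-10 + H(-3)*(-3)) = 437 + (-10 - 3*(4 - 3)*(-3)) = 437 + (-10 - 3*1*(-3)) = 437 + (-10 - 3*(-3)) = 437 + (-10 + 9) = 437 - 1 = 436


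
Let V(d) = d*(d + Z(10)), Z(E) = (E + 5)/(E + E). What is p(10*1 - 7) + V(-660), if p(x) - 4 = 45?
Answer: 435154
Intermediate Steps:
p(x) = 49 (p(x) = 4 + 45 = 49)
Z(E) = (5 + E)/(2*E) (Z(E) = (5 + E)/((2*E)) = (5 + E)*(1/(2*E)) = (5 + E)/(2*E))
V(d) = d*(3/4 + d) (V(d) = d*(d + (1/2)*(5 + 10)/10) = d*(d + (1/2)*(1/10)*15) = d*(d + 3/4) = d*(3/4 + d))
p(10*1 - 7) + V(-660) = 49 + (1/4)*(-660)*(3 + 4*(-660)) = 49 + (1/4)*(-660)*(3 - 2640) = 49 + (1/4)*(-660)*(-2637) = 49 + 435105 = 435154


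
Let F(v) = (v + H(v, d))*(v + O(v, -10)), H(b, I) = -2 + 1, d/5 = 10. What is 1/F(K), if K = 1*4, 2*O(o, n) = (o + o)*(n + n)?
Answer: -1/228 ≈ -0.0043860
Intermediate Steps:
d = 50 (d = 5*10 = 50)
H(b, I) = -1
O(o, n) = 2*n*o (O(o, n) = ((o + o)*(n + n))/2 = ((2*o)*(2*n))/2 = (4*n*o)/2 = 2*n*o)
K = 4
F(v) = -19*v*(-1 + v) (F(v) = (v - 1)*(v + 2*(-10)*v) = (-1 + v)*(v - 20*v) = (-1 + v)*(-19*v) = -19*v*(-1 + v))
1/F(K) = 1/(19*4*(1 - 1*4)) = 1/(19*4*(1 - 4)) = 1/(19*4*(-3)) = 1/(-228) = -1/228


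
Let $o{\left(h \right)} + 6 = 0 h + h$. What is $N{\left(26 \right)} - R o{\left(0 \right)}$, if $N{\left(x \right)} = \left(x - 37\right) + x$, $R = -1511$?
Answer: $-9051$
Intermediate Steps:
$o{\left(h \right)} = -6 + h$ ($o{\left(h \right)} = -6 + \left(0 h + h\right) = -6 + \left(0 + h\right) = -6 + h$)
$N{\left(x \right)} = -37 + 2 x$ ($N{\left(x \right)} = \left(-37 + x\right) + x = -37 + 2 x$)
$N{\left(26 \right)} - R o{\left(0 \right)} = \left(-37 + 2 \cdot 26\right) - - 1511 \left(-6 + 0\right) = \left(-37 + 52\right) - \left(-1511\right) \left(-6\right) = 15 - 9066 = -9051$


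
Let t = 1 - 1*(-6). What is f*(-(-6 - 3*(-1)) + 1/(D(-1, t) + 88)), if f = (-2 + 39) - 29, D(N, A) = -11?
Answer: 1856/77 ≈ 24.104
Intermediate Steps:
t = 7 (t = 1 + 6 = 7)
f = 8 (f = 37 - 29 = 8)
f*(-(-6 - 3*(-1)) + 1/(D(-1, t) + 88)) = 8*(-(-6 - 3*(-1)) + 1/(-11 + 88)) = 8*(-(-6 + 3) + 1/77) = 8*(-1*(-3) + 1/77) = 8*(3 + 1/77) = 8*(232/77) = 1856/77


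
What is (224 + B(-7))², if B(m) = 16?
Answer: 57600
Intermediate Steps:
(224 + B(-7))² = (224 + 16)² = 240² = 57600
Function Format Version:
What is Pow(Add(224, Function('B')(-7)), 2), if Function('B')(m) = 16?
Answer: 57600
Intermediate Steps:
Pow(Add(224, Function('B')(-7)), 2) = Pow(Add(224, 16), 2) = Pow(240, 2) = 57600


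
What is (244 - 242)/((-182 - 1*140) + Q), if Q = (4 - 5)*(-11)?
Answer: -2/311 ≈ -0.0064309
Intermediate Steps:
Q = 11 (Q = -1*(-11) = 11)
(244 - 242)/((-182 - 1*140) + Q) = (244 - 242)/((-182 - 1*140) + 11) = 2/((-182 - 140) + 11) = 2/(-322 + 11) = 2/(-311) = 2*(-1/311) = -2/311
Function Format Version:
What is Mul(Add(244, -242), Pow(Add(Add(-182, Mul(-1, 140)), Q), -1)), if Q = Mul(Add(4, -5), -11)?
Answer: Rational(-2, 311) ≈ -0.0064309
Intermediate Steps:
Q = 11 (Q = Mul(-1, -11) = 11)
Mul(Add(244, -242), Pow(Add(Add(-182, Mul(-1, 140)), Q), -1)) = Mul(Add(244, -242), Pow(Add(Add(-182, Mul(-1, 140)), 11), -1)) = Mul(2, Pow(Add(Add(-182, -140), 11), -1)) = Mul(2, Pow(Add(-322, 11), -1)) = Mul(2, Pow(-311, -1)) = Mul(2, Rational(-1, 311)) = Rational(-2, 311)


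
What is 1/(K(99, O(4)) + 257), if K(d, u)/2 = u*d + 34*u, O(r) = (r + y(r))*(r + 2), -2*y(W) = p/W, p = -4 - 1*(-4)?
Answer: 1/6641 ≈ 0.00015058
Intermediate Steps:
p = 0 (p = -4 + 4 = 0)
y(W) = 0 (y(W) = -0/W = -1/2*0 = 0)
O(r) = r*(2 + r) (O(r) = (r + 0)*(r + 2) = r*(2 + r))
K(d, u) = 68*u + 2*d*u (K(d, u) = 2*(u*d + 34*u) = 2*(d*u + 34*u) = 2*(34*u + d*u) = 68*u + 2*d*u)
1/(K(99, O(4)) + 257) = 1/(2*(4*(2 + 4))*(34 + 99) + 257) = 1/(2*(4*6)*133 + 257) = 1/(2*24*133 + 257) = 1/(6384 + 257) = 1/6641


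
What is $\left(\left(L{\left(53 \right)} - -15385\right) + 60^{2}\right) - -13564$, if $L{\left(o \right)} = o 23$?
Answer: $33768$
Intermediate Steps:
$L{\left(o \right)} = 23 o$
$\left(\left(L{\left(53 \right)} - -15385\right) + 60^{2}\right) - -13564 = \left(\left(23 \cdot 53 - -15385\right) + 60^{2}\right) - -13564 = \left(\left(1219 + 15385\right) + 3600\right) + 13564 = \left(16604 + 3600\right) + 13564 = 20204 + 13564 = 33768$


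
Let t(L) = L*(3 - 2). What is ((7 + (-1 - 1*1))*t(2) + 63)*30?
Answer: 2190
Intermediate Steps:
t(L) = L (t(L) = L*1 = L)
((7 + (-1 - 1*1))*t(2) + 63)*30 = ((7 + (-1 - 1*1))*2 + 63)*30 = ((7 + (-1 - 1))*2 + 63)*30 = ((7 - 2)*2 + 63)*30 = (5*2 + 63)*30 = (10 + 63)*30 = 73*30 = 2190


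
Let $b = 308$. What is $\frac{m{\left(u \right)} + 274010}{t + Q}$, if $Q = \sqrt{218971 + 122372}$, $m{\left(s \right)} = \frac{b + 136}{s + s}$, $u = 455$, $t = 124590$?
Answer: $\frac{1035548656232}{470843911629} - \frac{124674772 \sqrt{37927}}{2354219558145} \approx 2.189$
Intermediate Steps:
$m{\left(s \right)} = \frac{222}{s}$ ($m{\left(s \right)} = \frac{308 + 136}{s + s} = \frac{444}{2 s} = 444 \frac{1}{2 s} = \frac{222}{s}$)
$Q = 3 \sqrt{37927}$ ($Q = \sqrt{341343} = 3 \sqrt{37927} \approx 584.25$)
$\frac{m{\left(u \right)} + 274010}{t + Q} = \frac{\frac{222}{455} + 274010}{124590 + 3 \sqrt{37927}} = \frac{124674772}{455 \left(124590 + 3 \sqrt{37927}\right)}$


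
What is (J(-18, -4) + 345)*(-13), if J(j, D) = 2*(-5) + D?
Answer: -4303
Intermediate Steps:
J(j, D) = -10 + D
(J(-18, -4) + 345)*(-13) = ((-10 - 4) + 345)*(-13) = (-14 + 345)*(-13) = 331*(-13) = -4303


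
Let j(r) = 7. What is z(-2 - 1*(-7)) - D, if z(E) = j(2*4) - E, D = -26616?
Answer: 26618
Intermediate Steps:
z(E) = 7 - E
z(-2 - 1*(-7)) - D = (7 - (-2 - 1*(-7))) - 1*(-26616) = (7 - (-2 + 7)) + 26616 = (7 - 1*5) + 26616 = (7 - 5) + 26616 = 2 + 26616 = 26618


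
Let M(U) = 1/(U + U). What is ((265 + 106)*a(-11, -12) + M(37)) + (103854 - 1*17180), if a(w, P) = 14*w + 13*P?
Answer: -2096863/74 ≈ -28336.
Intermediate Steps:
a(w, P) = 13*P + 14*w
M(U) = 1/(2*U)
((265 + 106)*a(-11, -12) + M(37)) + (103854 - 1*17180) = ((265 + 106)*(13*(-12) + 14*(-11)) + (1/2)/37) + (103854 - 1*17180) = (371*(-156 - 154) + (1/2)*(1/37)) + (103854 - 17180) = (371*(-310) + 1/74) + 86674 = (-115010 + 1/74) + 86674 = -8510739/74 + 86674 = -2096863/74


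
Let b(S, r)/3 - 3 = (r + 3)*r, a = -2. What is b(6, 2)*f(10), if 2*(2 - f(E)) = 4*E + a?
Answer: -663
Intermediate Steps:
b(S, r) = 9 + 3*r*(3 + r) (b(S, r) = 9 + 3*((r + 3)*r) = 9 + 3*((3 + r)*r) = 9 + 3*(r*(3 + r)) = 9 + 3*r*(3 + r))
f(E) = 3 - 2*E (f(E) = 2 - (4*E - 2)/2 = 2 - (-2 + 4*E)/2 = 2 + (1 - 2*E) = 3 - 2*E)
b(6, 2)*f(10) = (9 + 3*2² + 9*2)*(3 - 2*10) = (9 + 3*4 + 18)*(3 - 20) = (9 + 12 + 18)*(-17) = 39*(-17) = -663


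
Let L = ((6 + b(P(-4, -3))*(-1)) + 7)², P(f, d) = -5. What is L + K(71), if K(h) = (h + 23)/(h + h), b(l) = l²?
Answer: 10271/71 ≈ 144.66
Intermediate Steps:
K(h) = (23 + h)/(2*h) (K(h) = (23 + h)/((2*h)) = (23 + h)*(1/(2*h)) = (23 + h)/(2*h))
L = 144 (L = ((6 + (-5)²*(-1)) + 7)² = ((6 + 25*(-1)) + 7)² = ((6 - 25) + 7)² = (-19 + 7)² = (-12)² = 144)
L + K(71) = 144 + (½)*(23 + 71)/71 = 144 + (½)*(1/71)*94 = 144 + 47/71 = 10271/71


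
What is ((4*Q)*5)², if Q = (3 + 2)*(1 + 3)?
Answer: 160000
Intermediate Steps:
Q = 20 (Q = 5*4 = 20)
((4*Q)*5)² = ((4*20)*5)² = (80*5)² = 400² = 160000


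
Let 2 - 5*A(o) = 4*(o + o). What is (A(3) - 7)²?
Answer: 3249/25 ≈ 129.96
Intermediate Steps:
A(o) = ⅖ - 8*o/5 (A(o) = ⅖ - 4*(o + o)/5 = ⅖ - 4*2*o/5 = ⅖ - 8*o/5)
(A(3) - 7)² = ((⅖ - 8/5*3) - 7)² = ((⅖ - 24/5) - 7)² = (-22/5 - 7)² = (-57/5)² = 3249/25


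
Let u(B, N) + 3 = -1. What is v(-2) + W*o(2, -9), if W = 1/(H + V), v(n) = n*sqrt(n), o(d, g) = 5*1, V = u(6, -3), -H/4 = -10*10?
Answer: 5/396 - 2*I*sqrt(2) ≈ 0.012626 - 2.8284*I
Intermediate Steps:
u(B, N) = -4 (u(B, N) = -3 - 1 = -4)
H = 400 (H = -(-40)*10 = -4*(-100) = 400)
V = -4
o(d, g) = 5
v(n) = n**(3/2)
W = 1/396 (W = 1/(400 - 4) = 1/396 ≈ 0.0025253)
v(-2) + W*o(2, -9) = (-2)**(3/2) + (1/396)*5 = -2*I*sqrt(2) + 5/396 = 5/396 - 2*I*sqrt(2)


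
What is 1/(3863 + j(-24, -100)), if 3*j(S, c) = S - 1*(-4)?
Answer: 3/11569 ≈ 0.00025931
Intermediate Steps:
j(S, c) = 4/3 + S/3 (j(S, c) = (S - 1*(-4))/3 = (S + 4)/3 = (4 + S)/3 = 4/3 + S/3)
1/(3863 + j(-24, -100)) = 1/(3863 + (4/3 + (⅓)*(-24))) = 1/(3863 + (4/3 - 8)) = 1/(3863 - 20/3) = 1/(11569/3) = 3/11569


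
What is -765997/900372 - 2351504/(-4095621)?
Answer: -17894825257/64694429316 ≈ -0.27661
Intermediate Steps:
-765997/900372 - 2351504/(-4095621) = -765997*1/900372 - 2351504*(-1/4095621) = -765997/900372 + 2351504/4095621 = -17894825257/64694429316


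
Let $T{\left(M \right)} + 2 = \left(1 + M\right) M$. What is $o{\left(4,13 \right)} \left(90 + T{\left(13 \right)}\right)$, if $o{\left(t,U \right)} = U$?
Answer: $3510$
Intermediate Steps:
$T{\left(M \right)} = -2 + M \left(1 + M\right)$ ($T{\left(M \right)} = -2 + \left(1 + M\right) M = -2 + M \left(1 + M\right)$)
$o{\left(4,13 \right)} \left(90 + T{\left(13 \right)}\right) = 13 \left(90 + \left(-2 + 13 + 13^{2}\right)\right) = 13 \left(90 + \left(-2 + 13 + 169\right)\right) = 13 \left(90 + 180\right) = 13 \cdot 270 = 3510$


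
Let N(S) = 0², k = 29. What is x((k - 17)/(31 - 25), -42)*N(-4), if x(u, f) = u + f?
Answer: 0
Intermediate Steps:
N(S) = 0
x(u, f) = f + u
x((k - 17)/(31 - 25), -42)*N(-4) = (-42 + (29 - 17)/(31 - 25))*0 = (-42 + 12/6)*0 = (-42 + 12*(⅙))*0 = (-42 + 2)*0 = -40*0 = 0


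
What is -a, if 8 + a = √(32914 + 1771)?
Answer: 8 - √34685 ≈ -178.24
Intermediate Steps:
a = -8 + √34685 (a = -8 + √(32914 + 1771) = -8 + √34685 ≈ 178.24)
-a = -(-8 + √34685) = 8 - √34685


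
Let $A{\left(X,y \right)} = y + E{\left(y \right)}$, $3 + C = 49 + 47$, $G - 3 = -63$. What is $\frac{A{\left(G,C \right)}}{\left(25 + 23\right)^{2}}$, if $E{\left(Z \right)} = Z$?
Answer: $\frac{31}{384} \approx 0.080729$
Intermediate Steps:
$G = -60$ ($G = 3 - 63 = -60$)
$C = 93$ ($C = -3 + \left(49 + 47\right) = -3 + 96 = 93$)
$A{\left(X,y \right)} = 2 y$ ($A{\left(X,y \right)} = y + y = 2 y$)
$\frac{A{\left(G,C \right)}}{\left(25 + 23\right)^{2}} = \frac{2 \cdot 93}{\left(25 + 23\right)^{2}} = \frac{186}{48^{2}} = \frac{186}{2304} = 186 \cdot \frac{1}{2304} = \frac{31}{384}$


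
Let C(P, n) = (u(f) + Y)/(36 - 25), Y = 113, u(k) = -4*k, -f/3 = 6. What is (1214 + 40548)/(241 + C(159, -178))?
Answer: 229691/1418 ≈ 161.98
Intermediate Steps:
f = -18 (f = -3*6 = -18)
C(P, n) = 185/11 (C(P, n) = (-4*(-18) + 113)/(36 - 25) = (72 + 113)/11 = 185*(1/11) = 185/11)
(1214 + 40548)/(241 + C(159, -178)) = (1214 + 40548)/(241 + 185/11) = 41762/(2836/11) = 41762*(11/2836) = 229691/1418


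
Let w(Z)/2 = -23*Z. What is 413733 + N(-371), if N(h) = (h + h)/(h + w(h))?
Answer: 18617983/45 ≈ 4.1373e+5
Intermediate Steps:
w(Z) = -46*Z (w(Z) = 2*(-23*Z) = -46*Z)
N(h) = -2/45 (N(h) = (h + h)/(h - 46*h) = (2*h)/((-45*h)) = (2*h)*(-1/(45*h)) = -2/45)
413733 + N(-371) = 413733 - 2/45 = 18617983/45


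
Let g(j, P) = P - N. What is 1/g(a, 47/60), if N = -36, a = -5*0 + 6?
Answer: 60/2207 ≈ 0.027186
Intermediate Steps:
a = 6 (a = 0 + 6 = 6)
g(j, P) = 36 + P (g(j, P) = P - 1*(-36) = P + 36 = 36 + P)
1/g(a, 47/60) = 1/(36 + 47/60) = 1/(2207/60) = 60/2207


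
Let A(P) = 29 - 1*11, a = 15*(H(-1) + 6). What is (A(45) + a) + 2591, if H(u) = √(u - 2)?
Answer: 2699 + 15*I*√3 ≈ 2699.0 + 25.981*I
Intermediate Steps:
H(u) = √(-2 + u)
a = 90 + 15*I*√3 (a = 15*(√(-2 - 1) + 6) = 15*(√(-3) + 6) = 15*(I*√3 + 6) = 15*(6 + I*√3) = 90 + 15*I*√3 ≈ 90.0 + 25.981*I)
A(P) = 18 (A(P) = 29 - 11 = 18)
(A(45) + a) + 2591 = (18 + (90 + 15*I*√3)) + 2591 = (108 + 15*I*√3) + 2591 = 2699 + 15*I*√3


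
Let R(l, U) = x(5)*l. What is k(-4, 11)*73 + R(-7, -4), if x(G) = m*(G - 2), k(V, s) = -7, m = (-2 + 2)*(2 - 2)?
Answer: -511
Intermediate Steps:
m = 0 (m = 0*0 = 0)
x(G) = 0 (x(G) = 0*(G - 2) = 0*(-2 + G) = 0)
R(l, U) = 0 (R(l, U) = 0*l = 0)
k(-4, 11)*73 + R(-7, -4) = -7*73 + 0 = -511 + 0 = -511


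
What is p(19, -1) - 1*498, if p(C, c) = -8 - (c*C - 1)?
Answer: -486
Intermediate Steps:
p(C, c) = -7 - C*c (p(C, c) = -8 - (C*c - 1) = -8 - (-1 + C*c) = -8 + (1 - C*c) = -7 - C*c)
p(19, -1) - 1*498 = (-7 - 1*19*(-1)) - 1*498 = (-7 + 19) - 498 = 12 - 498 = -486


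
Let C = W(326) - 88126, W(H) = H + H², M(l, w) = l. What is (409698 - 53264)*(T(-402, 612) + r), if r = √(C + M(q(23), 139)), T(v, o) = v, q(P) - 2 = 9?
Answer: -143286468 + 356434*√18487 ≈ -9.4823e+7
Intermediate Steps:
q(P) = 11 (q(P) = 2 + 9 = 11)
C = 18476 (C = 326*(1 + 326) - 88126 = 326*327 - 88126 = 106602 - 88126 = 18476)
r = √18487 (r = √(18476 + 11) = √18487 ≈ 135.97)
(409698 - 53264)*(T(-402, 612) + r) = (409698 - 53264)*(-402 + √18487) = 356434*(-402 + √18487) = -143286468 + 356434*√18487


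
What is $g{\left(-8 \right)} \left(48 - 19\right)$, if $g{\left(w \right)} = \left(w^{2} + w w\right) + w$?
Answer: $3480$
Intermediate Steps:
$g{\left(w \right)} = w + 2 w^{2}$ ($g{\left(w \right)} = \left(w^{2} + w^{2}\right) + w = 2 w^{2} + w = w + 2 w^{2}$)
$g{\left(-8 \right)} \left(48 - 19\right) = - 8 \left(1 + 2 \left(-8\right)\right) \left(48 - 19\right) = - 8 \left(1 - 16\right) 29 = \left(-8\right) \left(-15\right) 29 = 120 \cdot 29 = 3480$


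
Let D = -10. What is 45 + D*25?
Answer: -205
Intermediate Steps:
45 + D*25 = 45 - 10*25 = 45 - 250 = -205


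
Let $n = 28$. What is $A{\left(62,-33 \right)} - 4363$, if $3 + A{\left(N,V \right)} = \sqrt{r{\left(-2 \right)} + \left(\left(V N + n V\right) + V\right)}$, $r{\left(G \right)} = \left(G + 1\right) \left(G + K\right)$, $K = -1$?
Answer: $-4366 + 10 i \sqrt{30} \approx -4366.0 + 54.772 i$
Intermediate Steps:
$r{\left(G \right)} = \left(1 + G\right) \left(-1 + G\right)$ ($r{\left(G \right)} = \left(G + 1\right) \left(G - 1\right) = \left(1 + G\right) \left(-1 + G\right)$)
$A{\left(N,V \right)} = -3 + \sqrt{3 + 29 V + N V}$ ($A{\left(N,V \right)} = -3 + \sqrt{\left(-1 + \left(-2\right)^{2}\right) + \left(\left(V N + 28 V\right) + V\right)} = -3 + \sqrt{\left(-1 + 4\right) + \left(\left(N V + 28 V\right) + V\right)} = -3 + \sqrt{3 + \left(\left(28 V + N V\right) + V\right)} = -3 + \sqrt{3 + \left(29 V + N V\right)} = -3 + \sqrt{3 + 29 V + N V}$)
$A{\left(62,-33 \right)} - 4363 = \left(-3 + \sqrt{3 + 29 \left(-33\right) + 62 \left(-33\right)}\right) - 4363 = \left(-3 + \sqrt{3 - 957 - 2046}\right) - 4363 = \left(-3 + \sqrt{-3000}\right) - 4363 = \left(-3 + 10 i \sqrt{30}\right) - 4363 = -4366 + 10 i \sqrt{30}$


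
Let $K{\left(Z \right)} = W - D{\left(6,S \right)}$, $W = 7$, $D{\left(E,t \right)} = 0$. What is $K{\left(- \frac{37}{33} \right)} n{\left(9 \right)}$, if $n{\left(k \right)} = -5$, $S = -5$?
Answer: $-35$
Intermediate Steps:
$K{\left(Z \right)} = 7$ ($K{\left(Z \right)} = 7 - 0 = 7 + 0 = 7$)
$K{\left(- \frac{37}{33} \right)} n{\left(9 \right)} = 7 \left(-5\right) = -35$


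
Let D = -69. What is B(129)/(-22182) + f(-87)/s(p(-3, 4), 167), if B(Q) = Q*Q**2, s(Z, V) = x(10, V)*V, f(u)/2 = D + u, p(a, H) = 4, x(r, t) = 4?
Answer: -120075753/1234798 ≈ -97.243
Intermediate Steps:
f(u) = -138 + 2*u (f(u) = 2*(-69 + u) = -138 + 2*u)
s(Z, V) = 4*V
B(Q) = Q**3
B(129)/(-22182) + f(-87)/s(p(-3, 4), 167) = 129**3/(-22182) + (-138 + 2*(-87))/((4*167)) = 2146689*(-1/22182) + (-138 - 174)/668 = -715563/7394 - 312*1/668 = -715563/7394 - 78/167 = -120075753/1234798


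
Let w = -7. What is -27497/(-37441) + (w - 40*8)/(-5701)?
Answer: 169003604/213451141 ≈ 0.79177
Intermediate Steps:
-27497/(-37441) + (w - 40*8)/(-5701) = -27497/(-37441) + (-7 - 40*8)/(-5701) = -27497*(-1/37441) + (-7 - 320)*(-1/5701) = 27497/37441 - 327*(-1/5701) = 27497/37441 + 327/5701 = 169003604/213451141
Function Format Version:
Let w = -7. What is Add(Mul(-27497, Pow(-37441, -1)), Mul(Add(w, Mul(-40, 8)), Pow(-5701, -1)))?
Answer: Rational(169003604, 213451141) ≈ 0.79177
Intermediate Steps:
Add(Mul(-27497, Pow(-37441, -1)), Mul(Add(w, Mul(-40, 8)), Pow(-5701, -1))) = Add(Mul(-27497, Pow(-37441, -1)), Mul(Add(-7, Mul(-40, 8)), Pow(-5701, -1))) = Add(Mul(-27497, Rational(-1, 37441)), Mul(Add(-7, -320), Rational(-1, 5701))) = Add(Rational(27497, 37441), Mul(-327, Rational(-1, 5701))) = Add(Rational(27497, 37441), Rational(327, 5701)) = Rational(169003604, 213451141)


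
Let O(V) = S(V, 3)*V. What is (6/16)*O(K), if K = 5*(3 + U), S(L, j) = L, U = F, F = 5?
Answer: 600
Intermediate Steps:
U = 5
K = 40 (K = 5*(3 + 5) = 5*8 = 40)
O(V) = V**2 (O(V) = V*V = V**2)
(6/16)*O(K) = (6/16)*40**2 = (6*(1/16))*1600 = (3/8)*1600 = 600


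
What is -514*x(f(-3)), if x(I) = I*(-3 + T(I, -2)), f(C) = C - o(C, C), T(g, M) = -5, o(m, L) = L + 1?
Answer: -4112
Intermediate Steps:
o(m, L) = 1 + L
f(C) = -1 (f(C) = C - (1 + C) = C + (-1 - C) = -1)
x(I) = -8*I (x(I) = I*(-3 - 5) = I*(-8) = -8*I)
-514*x(f(-3)) = -(-4112)*(-1) = -514*8 = -4112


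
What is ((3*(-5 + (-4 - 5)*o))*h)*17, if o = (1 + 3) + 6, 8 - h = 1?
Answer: -33915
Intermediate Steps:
h = 7 (h = 8 - 1*1 = 8 - 1 = 7)
o = 10 (o = 4 + 6 = 10)
((3*(-5 + (-4 - 5)*o))*h)*17 = ((3*(-5 + (-4 - 5)*10))*7)*17 = ((3*(-5 - 9*10))*7)*17 = ((3*(-5 - 90))*7)*17 = ((3*(-95))*7)*17 = -285*7*17 = -1995*17 = -33915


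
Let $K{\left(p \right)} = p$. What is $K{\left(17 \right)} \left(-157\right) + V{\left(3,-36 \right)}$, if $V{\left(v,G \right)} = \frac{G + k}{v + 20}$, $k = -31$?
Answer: $- \frac{61454}{23} \approx -2671.9$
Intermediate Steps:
$V{\left(v,G \right)} = \frac{-31 + G}{20 + v}$ ($V{\left(v,G \right)} = \frac{G - 31}{v + 20} = \frac{-31 + G}{20 + v}$)
$K{\left(17 \right)} \left(-157\right) + V{\left(3,-36 \right)} = 17 \left(-157\right) + \frac{-31 - 36}{20 + 3} = -2669 + \frac{1}{23} \left(-67\right) = -2669 - \frac{67}{23} = - \frac{61454}{23}$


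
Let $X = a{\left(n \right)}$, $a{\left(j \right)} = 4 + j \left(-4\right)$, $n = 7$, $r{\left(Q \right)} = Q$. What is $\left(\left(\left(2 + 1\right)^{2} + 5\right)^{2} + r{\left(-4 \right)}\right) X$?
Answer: $-4608$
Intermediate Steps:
$a{\left(j \right)} = 4 - 4 j$
$X = -24$ ($X = 4 - 28 = -24$)
$\left(\left(\left(2 + 1\right)^{2} + 5\right)^{2} + r{\left(-4 \right)}\right) X = \left(\left(\left(2 + 1\right)^{2} + 5\right)^{2} - 4\right) \left(-24\right) = \left(\left(3^{2} + 5\right)^{2} - 4\right) \left(-24\right) = \left(\left(9 + 5\right)^{2} - 4\right) \left(-24\right) = \left(14^{2} - 4\right) \left(-24\right) = \left(196 - 4\right) \left(-24\right) = 192 \left(-24\right) = -4608$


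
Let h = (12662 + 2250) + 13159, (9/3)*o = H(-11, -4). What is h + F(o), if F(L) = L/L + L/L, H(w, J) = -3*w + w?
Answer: 28073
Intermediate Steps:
H(w, J) = -2*w
o = 22/3 (o = (-2*(-11))/3 = (1/3)*22 = 22/3 ≈ 7.3333)
h = 28071 (h = 14912 + 13159 = 28071)
F(L) = 2 (F(L) = 1 + 1 = 2)
h + F(o) = 28071 + 2 = 28073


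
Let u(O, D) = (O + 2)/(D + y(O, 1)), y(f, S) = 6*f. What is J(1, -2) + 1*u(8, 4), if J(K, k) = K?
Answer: 31/26 ≈ 1.1923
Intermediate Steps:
u(O, D) = (2 + O)/(D + 6*O) (u(O, D) = (O + 2)/(D + 6*O) = (2 + O)/(D + 6*O))
J(1, -2) + 1*u(8, 4) = 1 + 1*((2 + 8)/(4 + 6*8)) = 1 + 1*(10/(4 + 48)) = 1 + 1*(10/52) = 1 + 1*((1/52)*10) = 1 + 1*(5/26) = 1 + 5/26 = 31/26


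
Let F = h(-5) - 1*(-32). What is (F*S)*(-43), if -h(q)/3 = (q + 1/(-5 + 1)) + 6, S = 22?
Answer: -56287/2 ≈ -28144.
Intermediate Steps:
h(q) = -69/4 - 3*q (h(q) = -3*((q + 1/(-5 + 1)) + 6) = -3*((q + 1/(-4)) + 6) = -3*((q - ¼) + 6) = -3*((-¼ + q) + 6) = -3*(23/4 + q) = -69/4 - 3*q)
F = 119/4 (F = (-69/4 - 3*(-5)) - 1*(-32) = (-69/4 + 15) + 32 = -9/4 + 32 = 119/4 ≈ 29.750)
(F*S)*(-43) = ((119/4)*22)*(-43) = (1309/2)*(-43) = -56287/2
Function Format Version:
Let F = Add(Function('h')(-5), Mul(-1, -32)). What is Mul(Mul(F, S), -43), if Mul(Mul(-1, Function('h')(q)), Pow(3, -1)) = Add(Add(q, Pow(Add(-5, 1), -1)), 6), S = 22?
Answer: Rational(-56287, 2) ≈ -28144.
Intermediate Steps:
Function('h')(q) = Add(Rational(-69, 4), Mul(-3, q)) (Function('h')(q) = Mul(-3, Add(Add(q, Pow(Add(-5, 1), -1)), 6)) = Mul(-3, Add(Add(q, Pow(-4, -1)), 6)) = Mul(-3, Add(Add(q, Rational(-1, 4)), 6)) = Mul(-3, Add(Add(Rational(-1, 4), q), 6)) = Mul(-3, Add(Rational(23, 4), q)) = Add(Rational(-69, 4), Mul(-3, q)))
F = Rational(119, 4) (F = Add(Add(Rational(-69, 4), Mul(-3, -5)), Mul(-1, -32)) = Add(Add(Rational(-69, 4), 15), 32) = Add(Rational(-9, 4), 32) = Rational(119, 4) ≈ 29.750)
Mul(Mul(F, S), -43) = Mul(Mul(Rational(119, 4), 22), -43) = Mul(Rational(1309, 2), -43) = Rational(-56287, 2)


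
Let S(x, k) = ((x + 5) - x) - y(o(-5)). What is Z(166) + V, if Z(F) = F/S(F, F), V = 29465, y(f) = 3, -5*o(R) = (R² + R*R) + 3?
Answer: 29548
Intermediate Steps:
o(R) = -⅗ - 2*R²/5 (o(R) = -((R² + R*R) + 3)/5 = -((R² + R²) + 3)/5 = -(2*R² + 3)/5 = -(3 + 2*R²)/5 = -⅗ - 2*R²/5)
S(x, k) = 2 (S(x, k) = ((x + 5) - x) - 1*3 = ((5 + x) - x) - 3 = 5 - 3 = 2)
Z(F) = F/2
Z(166) + V = (½)*166 + 29465 = 83 + 29465 = 29548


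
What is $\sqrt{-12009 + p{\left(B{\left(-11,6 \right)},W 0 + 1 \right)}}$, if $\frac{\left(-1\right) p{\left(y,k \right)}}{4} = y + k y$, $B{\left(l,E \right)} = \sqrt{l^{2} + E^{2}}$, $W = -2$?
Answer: $\sqrt{-12009 - 8 \sqrt{157}} \approx 110.04 i$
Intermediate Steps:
$B{\left(l,E \right)} = \sqrt{E^{2} + l^{2}}$
$p{\left(y,k \right)} = - 4 y - 4 k y$ ($p{\left(y,k \right)} = - 4 \left(y + k y\right) = - 4 y - 4 k y$)
$\sqrt{-12009 + p{\left(B{\left(-11,6 \right)},W 0 + 1 \right)}} = \sqrt{-12009 - 4 \sqrt{6^{2} + \left(-11\right)^{2}} \left(1 + \left(\left(-2\right) 0 + 1\right)\right)} = \sqrt{-12009 - 4 \sqrt{36 + 121} \left(1 + \left(0 + 1\right)\right)} = \sqrt{-12009 - 4 \sqrt{157} \left(1 + 1\right)} = \sqrt{-12009 - 4 \sqrt{157} \cdot 2} = \sqrt{-12009 - 8 \sqrt{157}}$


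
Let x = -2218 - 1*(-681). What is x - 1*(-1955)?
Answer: 418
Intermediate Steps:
x = -1537 (x = -2218 + 681 = -1537)
x - 1*(-1955) = -1537 - 1*(-1955) = -1537 + 1955 = 418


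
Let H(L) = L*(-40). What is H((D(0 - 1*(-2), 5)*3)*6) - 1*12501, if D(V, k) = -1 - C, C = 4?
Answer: -8901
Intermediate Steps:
D(V, k) = -5 (D(V, k) = -1 - 1*4 = -1 - 4 = -5)
H(L) = -40*L
H((D(0 - 1*(-2), 5)*3)*6) - 1*12501 = -40*(-5*3)*6 - 1*12501 = -(-600)*6 - 12501 = -40*(-90) - 12501 = 3600 - 12501 = -8901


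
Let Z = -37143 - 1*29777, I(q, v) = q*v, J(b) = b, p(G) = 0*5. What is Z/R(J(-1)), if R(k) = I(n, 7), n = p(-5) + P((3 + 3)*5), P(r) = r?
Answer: -956/3 ≈ -318.67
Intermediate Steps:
p(G) = 0
n = 30 (n = 0 + (3 + 3)*5 = 0 + 6*5 = 0 + 30 = 30)
Z = -66920 (Z = -37143 - 29777 = -66920)
R(k) = 210 (R(k) = 30*7 = 210)
Z/R(J(-1)) = -66920/210 = -66920*1/210 = -956/3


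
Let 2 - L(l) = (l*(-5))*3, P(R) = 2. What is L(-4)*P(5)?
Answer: -116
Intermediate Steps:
L(l) = 2 + 15*l (L(l) = 2 - l*(-5)*3 = 2 - (-5*l)*3 = 2 - (-15)*l = 2 + 15*l)
L(-4)*P(5) = (2 + 15*(-4))*2 = (2 - 60)*2 = -58*2 = -116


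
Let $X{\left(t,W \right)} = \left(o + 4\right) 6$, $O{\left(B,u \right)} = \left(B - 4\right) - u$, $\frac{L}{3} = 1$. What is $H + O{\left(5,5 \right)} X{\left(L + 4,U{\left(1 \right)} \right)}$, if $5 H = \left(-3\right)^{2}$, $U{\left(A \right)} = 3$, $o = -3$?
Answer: $- \frac{111}{5} \approx -22.2$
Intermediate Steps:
$L = 3$ ($L = 3 \cdot 1 = 3$)
$O{\left(B,u \right)} = -4 + B - u$ ($O{\left(B,u \right)} = \left(-4 + B\right) - u = -4 + B - u$)
$X{\left(t,W \right)} = 6$ ($X{\left(t,W \right)} = \left(-3 + 4\right) 6 = 1 \cdot 6 = 6$)
$H = \frac{9}{5}$ ($H = \frac{\left(-3\right)^{2}}{5} = \frac{1}{5} \cdot 9 = \frac{9}{5} \approx 1.8$)
$H + O{\left(5,5 \right)} X{\left(L + 4,U{\left(1 \right)} \right)} = \frac{9}{5} + \left(-4 + 5 - 5\right) 6 = \frac{9}{5} - 24 = - \frac{111}{5}$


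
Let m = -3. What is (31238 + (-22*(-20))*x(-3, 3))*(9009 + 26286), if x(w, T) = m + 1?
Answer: 1071485610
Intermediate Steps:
x(w, T) = -2 (x(w, T) = -3 + 1 = -2)
(31238 + (-22*(-20))*x(-3, 3))*(9009 + 26286) = (31238 - 22*(-20)*(-2))*(9009 + 26286) = (31238 + 440*(-2))*35295 = (31238 - 880)*35295 = 30358*35295 = 1071485610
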